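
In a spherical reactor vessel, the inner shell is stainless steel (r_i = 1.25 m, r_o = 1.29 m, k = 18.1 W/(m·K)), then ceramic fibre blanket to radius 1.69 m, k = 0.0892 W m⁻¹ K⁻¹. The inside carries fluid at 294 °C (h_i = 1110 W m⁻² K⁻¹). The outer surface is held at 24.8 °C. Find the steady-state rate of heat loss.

Treat each layer as a resistance in series:
  R_conv,in = 1/(4πr²h) = 1/(4π·1.25²·1110) = 4.588×10^-5 K/W
  R_stainless steel = (1/1.25 − 1/1.29)/(4πk) = 0.02481/(4π·18.1) = 1.091×10^-4 K/W
  R_ceramic fibre blanket = (1/1.29 − 1/1.69)/(4πk) = 0.1835/(4π·0.0892) = 0.1637 K/W
ΣR = 4.588×10^-5 + 1.091×10^-4 + 0.1637 = 0.1639 K/W
Q = ΔT/ΣR = (294 °C − 24.8 °C)/0.1639 = 1640 W

Q = 1640 W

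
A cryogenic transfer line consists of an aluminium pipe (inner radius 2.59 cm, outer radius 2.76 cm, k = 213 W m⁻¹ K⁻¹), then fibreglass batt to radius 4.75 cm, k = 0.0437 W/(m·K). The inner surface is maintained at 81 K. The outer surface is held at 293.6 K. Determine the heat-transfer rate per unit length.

Treat each layer as a resistance in series:
  R'_aluminium = ln(0.0276/0.0259)/(2πk) = 0.06357/(2π·213) = 4.750×10^-5 m·K/W
  R'_fibreglass batt = ln(0.0475/0.0276)/(2πk) = 0.5429/(2π·0.0437) = 1.977 m·K/W
ΣR = 4.750×10^-5 + 1.977 = 1.977 m·K/W
Q' = ΔT/ΣR = (81 K − 293.6 K)/1.977 = -108 W/m
(Negative Q' ⇒ heat flows inward; heat gain = 108 W/m.)

Q' = 108 W/m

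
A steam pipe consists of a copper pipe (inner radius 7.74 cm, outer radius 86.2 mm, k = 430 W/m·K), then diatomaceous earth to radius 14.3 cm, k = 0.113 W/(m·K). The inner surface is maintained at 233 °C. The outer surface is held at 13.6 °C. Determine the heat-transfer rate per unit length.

Q' = 308 W/m

Treat each layer as a resistance in series:
  R'_copper = ln(0.0862/0.0774)/(2πk) = 0.1077/(2π·430) = 3.986×10^-5 m·K/W
  R'_diatomaceous earth = ln(0.143/0.0862)/(2πk) = 0.5062/(2π·0.113) = 0.7129 m·K/W
ΣR = 3.986×10^-5 + 0.7129 = 0.7129 m·K/W
Q' = ΔT/ΣR = (233 °C − 13.6 °C)/0.7129 = 308 W/m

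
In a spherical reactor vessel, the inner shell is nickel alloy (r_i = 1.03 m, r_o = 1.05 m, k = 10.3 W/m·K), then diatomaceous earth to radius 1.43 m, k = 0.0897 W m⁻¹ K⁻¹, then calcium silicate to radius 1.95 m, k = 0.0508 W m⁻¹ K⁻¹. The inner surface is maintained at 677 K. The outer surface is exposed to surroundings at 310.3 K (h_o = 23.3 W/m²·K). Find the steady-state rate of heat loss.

Q = 708 W

Treat each layer as a resistance in series:
  R_nickel alloy = (1/1.03 − 1/1.05)/(4πk) = 0.01849/(4π·10.3) = 1.429×10^-4 K/W
  R_diatomaceous earth = (1/1.05 − 1/1.43)/(4πk) = 0.2531/(4π·0.0897) = 0.2245 K/W
  R_calcium silicate = (1/1.43 − 1/1.95)/(4πk) = 0.1865/(4π·0.0508) = 0.2921 K/W
  R_conv,out = 1/(4πr²h) = 1/(4π·1.95²·23.3) = 8.982×10^-4 K/W
ΣR = 1.429×10^-4 + 0.2245 + 0.2921 + 8.982×10^-4 = 0.5176 K/W
Q = ΔT/ΣR = (677 K − 310.3 K)/0.5176 = 708 W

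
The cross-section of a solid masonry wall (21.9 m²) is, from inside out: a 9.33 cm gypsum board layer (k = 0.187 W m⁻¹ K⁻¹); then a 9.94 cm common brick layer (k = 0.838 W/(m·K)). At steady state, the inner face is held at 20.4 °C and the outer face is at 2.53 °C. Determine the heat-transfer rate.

Q = 634 W

Series thermal resistances, inner to outer:
  R_gypsum board = L/(kA) = 0.0933/(0.187·21.9) = 0.02278 K/W
  R_common brick = L/(kA) = 0.0994/(0.838·21.9) = 0.005416 K/W
ΣR = 0.02278 + 0.005416 = 0.02820 K/W
Q = ΔT/ΣR = (20.4 °C − 2.53 °C)/0.02820 = 634 W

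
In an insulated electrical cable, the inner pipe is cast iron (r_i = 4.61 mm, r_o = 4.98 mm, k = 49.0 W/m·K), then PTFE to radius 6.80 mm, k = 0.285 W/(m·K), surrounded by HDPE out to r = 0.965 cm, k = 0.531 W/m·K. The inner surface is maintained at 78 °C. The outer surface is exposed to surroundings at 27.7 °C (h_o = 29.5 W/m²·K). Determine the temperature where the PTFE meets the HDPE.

Series thermal resistances, inner to outer:
  R'_cast iron = ln(0.00498/0.00461)/(2πk) = 0.07720/(2π·49.0) = 2.508×10^-4 m·K/W
  R'_PTFE = ln(0.00680/0.00498)/(2πk) = 0.3115/(2π·0.285) = 0.1739 m·K/W
  R'_HDPE = ln(0.00965/0.00680)/(2πk) = 0.3500/(2π·0.531) = 0.1049 m·K/W
  R'_conv,out = 1/(2πr h) = 1/(2π·0.00965·29.5) = 0.5591 m·K/W
ΣR = 2.508×10^-4 + 0.1739 + 0.1049 + 0.5591 = 0.8382 m·K/W
Q' = ΔT/ΣR = (78 °C − 27.7 °C)/0.8382 = 60.01 W/m
From the inner boundary to the PTFE/HDPE interface, ΣR_partial = 0.1742 m·K/W.
T_interface = T_in − Q'·ΣR_partial = 78 °C − (60.01)(0.1742) = 67.5 °C

T = 67.5 °C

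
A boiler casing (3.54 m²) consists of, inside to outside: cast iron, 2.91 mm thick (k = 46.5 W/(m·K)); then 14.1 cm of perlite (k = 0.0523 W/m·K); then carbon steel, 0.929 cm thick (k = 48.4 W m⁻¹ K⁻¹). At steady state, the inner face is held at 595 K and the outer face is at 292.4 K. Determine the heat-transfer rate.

Q = 397 W

Resistance network (inner→outer):
  R_cast iron = L/(kA) = 0.00291/(46.5·3.54) = 1.768×10^-5 K/W
  R_perlite = L/(kA) = 0.141/(0.0523·3.54) = 0.7616 K/W
  R_carbon steel = L/(kA) = 0.00929/(48.4·3.54) = 5.422×10^-5 K/W
ΣR = 1.768×10^-5 + 0.7616 + 5.422×10^-5 = 0.7617 K/W
Q = ΔT/ΣR = (595 K − 292.4 K)/0.7617 = 397 W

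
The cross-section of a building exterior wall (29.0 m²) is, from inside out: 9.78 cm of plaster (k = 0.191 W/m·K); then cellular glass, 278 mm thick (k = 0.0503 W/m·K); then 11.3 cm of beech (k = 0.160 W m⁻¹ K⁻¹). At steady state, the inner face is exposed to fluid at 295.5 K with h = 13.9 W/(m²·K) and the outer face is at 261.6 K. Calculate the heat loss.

Treat each layer as a resistance in series:
  R_conv,in = 1/(hA) = 1/(13.9·29.0) = 0.002481 K/W
  R_plaster = L/(kA) = 0.0978/(0.191·29.0) = 0.01766 K/W
  R_cellular glass = L/(kA) = 0.278/(0.0503·29.0) = 0.1906 K/W
  R_beech = L/(kA) = 0.113/(0.160·29.0) = 0.02435 K/W
ΣR = 0.002481 + 0.01766 + 0.1906 + 0.02435 = 0.2351 K/W
Q = ΔT/ΣR = (295.5 K − 261.6 K)/0.2351 = 144 W

Q = 144 W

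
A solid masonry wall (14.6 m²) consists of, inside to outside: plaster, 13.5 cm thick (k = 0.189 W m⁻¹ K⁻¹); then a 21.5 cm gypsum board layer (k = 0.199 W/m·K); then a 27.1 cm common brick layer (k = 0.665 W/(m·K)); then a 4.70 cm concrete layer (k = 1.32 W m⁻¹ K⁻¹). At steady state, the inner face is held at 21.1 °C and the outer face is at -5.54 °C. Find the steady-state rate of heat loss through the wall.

Series thermal resistances, inner to outer:
  R_plaster = L/(kA) = 0.135/(0.189·14.6) = 0.04892 K/W
  R_gypsum board = L/(kA) = 0.215/(0.199·14.6) = 0.07400 K/W
  R_common brick = L/(kA) = 0.271/(0.665·14.6) = 0.02791 K/W
  R_concrete = L/(kA) = 0.0470/(1.32·14.6) = 0.002439 K/W
ΣR = 0.04892 + 0.07400 + 0.02791 + 0.002439 = 0.1533 K/W
Q = ΔT/ΣR = (21.1 °C − -5.54 °C)/0.1533 = 174 W

Q = 174 W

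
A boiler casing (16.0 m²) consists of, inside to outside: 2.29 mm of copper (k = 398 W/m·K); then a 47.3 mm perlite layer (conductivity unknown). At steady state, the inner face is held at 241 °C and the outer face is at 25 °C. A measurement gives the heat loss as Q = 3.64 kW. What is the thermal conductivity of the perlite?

ΣR = ΔT/Q = |241 − 25|/3640 = 0.05934 K/W
Known resistances:
  R_copper = L/(kA) = 0.00229/(398·16.0) = 3.596×10^-7 K/W
R_perlite = ΣR − ΣR_known = 0.05934 − 3.596×10^-7 = 0.05934 K/W
L/(kA) = 0.05934 ⇒ k = 0.0473/(0.05934·16.0) = 0.0498 W/m·K

k = 0.0498 W/m·K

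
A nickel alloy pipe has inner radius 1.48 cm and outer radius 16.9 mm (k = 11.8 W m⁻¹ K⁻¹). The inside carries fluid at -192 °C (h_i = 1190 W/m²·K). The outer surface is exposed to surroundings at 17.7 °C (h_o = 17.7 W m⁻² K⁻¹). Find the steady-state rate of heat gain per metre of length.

Q' = 386 W/m

Treat each layer as a resistance in series:
  R'_conv,in = 1/(2πr h) = 1/(2π·0.0148·1190) = 0.009037 m·K/W
  R'_nickel alloy = ln(0.0169/0.0148)/(2πk) = 0.1327/(2π·11.8) = 0.001790 m·K/W
  R'_conv,out = 1/(2πr h) = 1/(2π·0.0169·17.7) = 0.5321 m·K/W
ΣR = 0.009037 + 0.001790 + 0.5321 = 0.5429 m·K/W
Q' = ΔT/ΣR = (-192 °C − 17.7 °C)/0.5429 = -386 W/m
(Negative Q' ⇒ heat flows inward; heat gain = 386 W/m.)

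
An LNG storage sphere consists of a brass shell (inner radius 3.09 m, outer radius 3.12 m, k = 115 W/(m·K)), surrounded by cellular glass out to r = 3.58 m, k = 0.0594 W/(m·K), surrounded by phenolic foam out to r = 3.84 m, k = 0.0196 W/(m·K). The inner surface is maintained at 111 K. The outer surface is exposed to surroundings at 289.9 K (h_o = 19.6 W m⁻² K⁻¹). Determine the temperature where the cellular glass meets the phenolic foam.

T = 185.6 K

Treat each layer as a resistance in series:
  R_brass = (1/3.09 − 1/3.12)/(4πk) = 0.003112/(4π·115) = 2.153×10^-6 K/W
  R_cellular glass = (1/3.12 − 1/3.58)/(4πk) = 0.04118/(4π·0.0594) = 0.05517 K/W
  R_phenolic foam = (1/3.58 − 1/3.84)/(4πk) = 0.01891/(4π·0.0196) = 0.07679 K/W
  R_conv,out = 1/(4πr²h) = 1/(4π·3.84²·19.6) = 2.753×10^-4 K/W
ΣR = 2.153×10^-6 + 0.05517 + 0.07679 + 2.753×10^-4 = 0.1322 K/W
Q = ΔT/ΣR = (111 K − 289.9 K)/0.1322 = -1353 W
From the inner boundary to the cellular glass/phenolic foam interface, ΣR_partial = 0.05517 K/W.
T_interface = T_in − Q·ΣR_partial = 111 K − (-1353)(0.05517) = 185.6 K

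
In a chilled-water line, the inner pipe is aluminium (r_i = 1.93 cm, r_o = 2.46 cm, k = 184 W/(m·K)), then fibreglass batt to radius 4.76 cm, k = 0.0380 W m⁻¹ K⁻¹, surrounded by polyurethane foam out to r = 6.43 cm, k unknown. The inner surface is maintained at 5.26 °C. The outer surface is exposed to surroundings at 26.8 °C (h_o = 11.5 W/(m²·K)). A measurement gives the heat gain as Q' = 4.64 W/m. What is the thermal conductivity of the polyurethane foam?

k = 0.0288 W/m·K

ΣR = ΔT/Q' = |5.26 − 26.8|/4.64 = 4.642 m·K/W
Known resistances:
  R'_aluminium = ln(0.0246/0.0193)/(2πk) = 0.2426/(2π·184) = 2.099×10^-4 m·K/W
  R'_fibreglass batt = ln(0.0476/0.0246)/(2πk) = 0.6601/(2π·0.0380) = 2.765 m·K/W
  R'_conv,out = 1/(2πr h) = 1/(2π·0.0643·11.5) = 0.2152 m·K/W
R_polyurethane foam = ΣR − ΣR_known = 4.642 − 2.980 = 1.662 m·K/W
ln(r₂/r₁)/(2πk) = 1.662 ⇒ k = 0.3007/(2π·1.662) = 0.0288 W/m·K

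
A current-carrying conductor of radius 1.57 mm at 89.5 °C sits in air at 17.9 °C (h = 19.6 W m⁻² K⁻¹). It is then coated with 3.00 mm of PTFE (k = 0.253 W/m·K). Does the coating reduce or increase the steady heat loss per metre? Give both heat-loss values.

increases: 13.8 → 29.2 W/m

Critical radius for a cylinder: r_cr = k/h = 0.0129 m = 1.29 cm.
Outer radius after coating: r₂ = 0.00157 + 0.00300 = 0.00457 m.
Since r₁ < r_cr and r₂ ≤ r_cr, the coating moves toward the maximum at r_cr — heat loss rises.
Bare: R = 1/(2πr₁h) = 5.172 m·K/W; Q = 71.6/5.172 = 13.8 W/m.
Coated: R = R_cond + R_conv = 2.449 m·K/W; Q = 71.6/2.449 = 29.2 W/m.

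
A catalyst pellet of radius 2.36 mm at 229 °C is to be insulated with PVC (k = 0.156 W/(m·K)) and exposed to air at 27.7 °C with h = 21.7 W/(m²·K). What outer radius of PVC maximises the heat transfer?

r_cr = 1.44 cm

For a sphere, r_cr = 2k_ins/h = 2·0.156/21.7 = 0.0144 m = 1.44 cm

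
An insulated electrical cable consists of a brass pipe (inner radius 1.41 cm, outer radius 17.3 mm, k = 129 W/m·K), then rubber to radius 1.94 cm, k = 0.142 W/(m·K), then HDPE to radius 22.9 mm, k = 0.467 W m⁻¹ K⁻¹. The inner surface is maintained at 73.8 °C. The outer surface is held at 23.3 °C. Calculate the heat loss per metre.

Resistance network (inner→outer):
  R'_brass = ln(0.0173/0.0141)/(2πk) = 0.2045/(2π·129) = 2.523×10^-4 m·K/W
  R'_rubber = ln(0.0194/0.0173)/(2πk) = 0.1146/(2π·0.142) = 0.1284 m·K/W
  R'_HDPE = ln(0.0229/0.0194)/(2πk) = 0.1659/(2π·0.467) = 0.05653 m·K/W
ΣR = 2.523×10^-4 + 0.1284 + 0.05653 = 0.1852 m·K/W
Q' = ΔT/ΣR = (73.8 °C − 23.3 °C)/0.1852 = 273 W/m

Q' = 273 W/m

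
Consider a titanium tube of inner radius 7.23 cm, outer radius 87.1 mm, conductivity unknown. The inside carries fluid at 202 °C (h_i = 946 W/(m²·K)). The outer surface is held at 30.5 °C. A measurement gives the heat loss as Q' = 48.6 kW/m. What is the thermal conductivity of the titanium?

k = 24.7 W/m·K

ΣR = ΔT/Q' = |202 − 30.5|/48600 = 0.003529 m·K/W
Known resistances:
  R'_conv,in = 1/(2πr h) = 1/(2π·0.0723·946) = 0.002327 m·K/W
R_titanium = ΣR − ΣR_known = 0.003529 − 0.002327 = 0.001202 m·K/W
ln(r₂/r₁)/(2πk) = 0.001202 ⇒ k = 0.1862/(2π·0.001202) = 24.7 W/m·K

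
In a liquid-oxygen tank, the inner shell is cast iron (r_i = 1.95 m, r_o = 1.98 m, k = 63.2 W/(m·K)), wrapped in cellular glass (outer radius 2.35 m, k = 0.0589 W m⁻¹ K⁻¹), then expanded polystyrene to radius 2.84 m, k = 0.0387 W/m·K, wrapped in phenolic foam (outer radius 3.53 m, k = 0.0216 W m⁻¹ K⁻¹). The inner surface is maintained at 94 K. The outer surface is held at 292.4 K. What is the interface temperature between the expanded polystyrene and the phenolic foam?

T = 194.1 K

Treat each layer as a resistance in series:
  R_cast iron = (1/1.95 − 1/1.98)/(4πk) = 0.007770/(4π·63.2) = 9.784×10^-6 K/W
  R_cellular glass = (1/1.98 − 1/2.35)/(4πk) = 0.07952/(4π·0.0589) = 0.1074 K/W
  R_expanded polystyrene = (1/2.35 − 1/2.84)/(4πk) = 0.07342/(4π·0.0387) = 0.1510 K/W
  R_phenolic foam = (1/2.84 − 1/3.53)/(4πk) = 0.06883/(4π·0.0216) = 0.2536 K/W
ΣR = 9.784×10^-6 + 0.1074 + 0.1510 + 0.2536 = 0.5120 K/W
Q = ΔT/ΣR = (94 K − 292.4 K)/0.5120 = -387.5 W
From the inner boundary to the expanded polystyrene/phenolic foam interface, ΣR_partial = 0.2584 K/W.
T_interface = T_in − Q·ΣR_partial = 94 K − (-387.5)(0.2584) = 194.1 K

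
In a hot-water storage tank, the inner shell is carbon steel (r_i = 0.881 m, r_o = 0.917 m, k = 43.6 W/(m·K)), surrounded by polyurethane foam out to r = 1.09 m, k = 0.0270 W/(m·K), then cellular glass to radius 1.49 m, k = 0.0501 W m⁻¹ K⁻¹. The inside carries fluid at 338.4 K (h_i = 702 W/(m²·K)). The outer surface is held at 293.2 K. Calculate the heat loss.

Resistance network (inner→outer):
  R_conv,in = 1/(4πr²h) = 1/(4π·0.881²·702) = 1.460×10^-4 K/W
  R_carbon steel = (1/0.881 − 1/0.917)/(4πk) = 0.04456/(4π·43.6) = 8.133×10^-5 K/W
  R_polyurethane foam = (1/0.917 − 1/1.09)/(4πk) = 0.1731/(4π·0.0270) = 0.5101 K/W
  R_cellular glass = (1/1.09 − 1/1.49)/(4πk) = 0.2463/(4π·0.0501) = 0.3912 K/W
ΣR = 1.460×10^-4 + 8.133×10^-5 + 0.5101 + 0.3912 = 0.9015 K/W
Q = ΔT/ΣR = (338.4 K − 293.2 K)/0.9015 = 50.1 W

Q = 50.1 W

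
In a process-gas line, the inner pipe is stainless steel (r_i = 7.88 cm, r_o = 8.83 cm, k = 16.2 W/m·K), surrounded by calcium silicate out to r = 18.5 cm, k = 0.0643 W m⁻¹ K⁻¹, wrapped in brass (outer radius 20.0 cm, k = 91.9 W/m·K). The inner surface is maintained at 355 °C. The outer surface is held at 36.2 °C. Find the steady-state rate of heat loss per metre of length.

Treat each layer as a resistance in series:
  R'_stainless steel = ln(0.0883/0.0788)/(2πk) = 0.1138/(2π·16.2) = 0.001118 m·K/W
  R'_calcium silicate = ln(0.185/0.0883)/(2πk) = 0.7396/(2π·0.0643) = 1.831 m·K/W
  R'_brass = ln(0.200/0.185)/(2πk) = 0.07796/(2π·91.9) = 1.350×10^-4 m·K/W
ΣR = 0.001118 + 1.831 + 1.350×10^-4 = 1.832 m·K/W
Q' = ΔT/ΣR = (355 °C − 36.2 °C)/1.832 = 174 W/m

Q' = 174 W/m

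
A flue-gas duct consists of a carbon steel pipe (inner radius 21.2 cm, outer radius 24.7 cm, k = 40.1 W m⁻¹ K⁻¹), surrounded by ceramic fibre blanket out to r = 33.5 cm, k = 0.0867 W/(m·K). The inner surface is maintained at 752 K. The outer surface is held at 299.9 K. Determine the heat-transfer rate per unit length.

Treat each layer as a resistance in series:
  R'_carbon steel = ln(0.247/0.212)/(2πk) = 0.1528/(2π·40.1) = 6.065×10^-4 m·K/W
  R'_ceramic fibre blanket = ln(0.335/0.247)/(2πk) = 0.3047/(2π·0.0867) = 0.5594 m·K/W
ΣR = 6.065×10^-4 + 0.5594 = 0.5600 m·K/W
Q' = ΔT/ΣR = (752 K − 299.9 K)/0.5600 = 807 W/m

Q' = 807 W/m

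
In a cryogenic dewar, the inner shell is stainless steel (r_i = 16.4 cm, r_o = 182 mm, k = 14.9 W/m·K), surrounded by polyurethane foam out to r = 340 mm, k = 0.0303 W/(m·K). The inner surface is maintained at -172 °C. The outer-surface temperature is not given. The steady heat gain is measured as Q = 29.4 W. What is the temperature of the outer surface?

T_out = 25.2 °C

Sum the resistances:
  R_stainless steel = (1/0.164 − 1/0.182)/(4πk) = 0.6031/(4π·14.9) = 0.003221 K/W
  R_polyurethane foam = (1/0.182 − 1/0.340)/(4πk) = 2.553/(4π·0.0303) = 6.706 K/W
ΣR = 6.709 K/W
ΔT = Q·ΣR = 29.4 × 6.709 = 197.2 K
Heat flows inward, so T_out = T_in + ΔT = -172 + 197.2 = 25.2 °C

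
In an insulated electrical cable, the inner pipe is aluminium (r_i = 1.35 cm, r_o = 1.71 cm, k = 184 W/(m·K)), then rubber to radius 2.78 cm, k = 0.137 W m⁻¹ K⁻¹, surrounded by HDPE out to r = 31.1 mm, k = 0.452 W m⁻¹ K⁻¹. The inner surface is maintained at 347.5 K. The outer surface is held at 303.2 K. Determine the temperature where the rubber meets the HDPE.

Treat each layer as a resistance in series:
  R'_aluminium = ln(0.0171/0.0135)/(2πk) = 0.2364/(2π·184) = 2.045×10^-4 m·K/W
  R'_rubber = ln(0.0278/0.0171)/(2πk) = 0.4860/(2π·0.137) = 0.5645 m·K/W
  R'_HDPE = ln(0.0311/0.0278)/(2πk) = 0.1122/(2π·0.452) = 0.03950 m·K/W
ΣR = 2.045×10^-4 + 0.5645 + 0.03950 = 0.6042 m·K/W
Q' = ΔT/ΣR = (347.5 K − 303.2 K)/0.6042 = 73.32 W/m
From the inner boundary to the rubber/HDPE interface, ΣR_partial = 0.5647 m·K/W.
T_interface = T_in − Q'·ΣR_partial = 347.5 K − (73.32)(0.5647) = 306.1 K

T = 306.1 K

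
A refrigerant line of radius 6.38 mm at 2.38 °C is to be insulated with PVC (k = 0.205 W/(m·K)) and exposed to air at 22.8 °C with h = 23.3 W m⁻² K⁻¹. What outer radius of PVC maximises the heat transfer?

For a cylinder, r_cr = k_ins/h = 0.205/23.3 = 0.00880 m = 0.880 cm

r_cr = 0.880 cm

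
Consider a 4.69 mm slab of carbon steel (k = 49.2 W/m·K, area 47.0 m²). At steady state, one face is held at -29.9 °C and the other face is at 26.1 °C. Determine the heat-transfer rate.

Q = kA·ΔT/L = 49.2 × 47.0 × |-29.9 °C − 26.1 °C| / 0.00469 = 2.76×10^7 W

Q = 27600 kW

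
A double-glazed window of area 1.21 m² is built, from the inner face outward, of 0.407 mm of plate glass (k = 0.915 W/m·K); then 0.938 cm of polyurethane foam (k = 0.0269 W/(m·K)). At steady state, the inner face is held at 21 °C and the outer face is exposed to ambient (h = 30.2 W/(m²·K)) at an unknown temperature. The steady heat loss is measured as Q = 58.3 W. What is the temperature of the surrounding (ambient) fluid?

T_out = 2.58 °C

Sum the resistances:
  R_plate glass = L/(kA) = 4.07×10^-4/(0.915·1.21) = 3.676×10^-4 K/W
  R_polyurethane foam = L/(kA) = 0.00938/(0.0269·1.21) = 0.2882 K/W
  R_conv,out = 1/(hA) = 1/(30.2·1.21) = 0.02737 K/W
ΣR = 0.3159 K/W
ΔT = Q·ΣR = 58.3 × 0.3159 = 18.42 K
Heat flows outward, so T_out = T_in − ΔT = 21 − 18.42 = 2.58 °C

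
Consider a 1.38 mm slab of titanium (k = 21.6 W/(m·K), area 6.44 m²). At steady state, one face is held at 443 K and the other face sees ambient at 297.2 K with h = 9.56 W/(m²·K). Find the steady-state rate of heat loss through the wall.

Q = 8.97 kW

Series thermal resistances, inner to outer:
  R_titanium = L/(kA) = 0.00138/(21.6·6.44) = 9.921×10^-6 K/W
  R_conv,out = 1/(hA) = 1/(9.56·6.44) = 0.01624 K/W
ΣR = 9.921×10^-6 + 0.01624 = 0.01625 K/W
Q = ΔT/ΣR = (443 K − 297.2 K)/0.01625 = 8970 W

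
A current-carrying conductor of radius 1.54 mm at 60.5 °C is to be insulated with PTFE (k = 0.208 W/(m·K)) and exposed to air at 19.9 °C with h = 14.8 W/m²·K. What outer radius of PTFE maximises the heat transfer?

r_cr = 1.41 cm

For a cylinder, r_cr = k_ins/h = 0.208/14.8 = 0.0141 m = 1.41 cm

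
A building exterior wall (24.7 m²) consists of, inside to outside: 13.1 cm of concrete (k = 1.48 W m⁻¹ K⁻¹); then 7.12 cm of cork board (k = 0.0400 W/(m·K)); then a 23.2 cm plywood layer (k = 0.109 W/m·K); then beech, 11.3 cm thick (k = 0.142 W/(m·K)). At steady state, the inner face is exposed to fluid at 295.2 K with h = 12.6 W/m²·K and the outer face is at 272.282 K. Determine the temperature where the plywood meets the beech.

T = 276.03 K

Treat each layer as a resistance in series:
  R_conv,in = 1/(hA) = 1/(12.6·24.7) = 0.003213 K/W
  R_concrete = L/(kA) = 0.131/(1.48·24.7) = 0.003584 K/W
  R_cork board = L/(kA) = 0.0712/(0.0400·24.7) = 0.07206 K/W
  R_plywood = L/(kA) = 0.232/(0.109·24.7) = 0.08617 K/W
  R_beech = L/(kA) = 0.113/(0.142·24.7) = 0.03222 K/W
ΣR = 0.003213 + 0.003584 + 0.07206 + 0.08617 + 0.03222 = 0.1972 K/W
Q = ΔT/ΣR = (295.2 K − 272.282 K)/0.1972 = 116.2 W
From the inner boundary to the plywood/beech interface, ΣR_partial = 0.1650 K/W.
T_interface = T_in − Q·ΣR_partial = 295.2 K − (116.2)(0.1650) = 276.03 K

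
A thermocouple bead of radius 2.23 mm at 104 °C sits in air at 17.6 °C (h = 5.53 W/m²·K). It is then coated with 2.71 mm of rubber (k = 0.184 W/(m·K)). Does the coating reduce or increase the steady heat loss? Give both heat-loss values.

increases: 0.0299 → 0.124 W

Critical radius for a sphere: r_cr = 2k/h = 0.0665 m = 6.65 cm.
Outer radius after coating: r₂ = 0.00223 + 0.00271 = 0.00494 m.
Since r₁ < r_cr and r₂ ≤ r_cr, the coating moves toward the maximum at r_cr — heat loss rises.
Bare: R = 1/(4πr₁²h) = 2894 K/W; Q = 86.4/2894 = 0.0299 W.
Coated: R = R_cond + R_conv = 696.1 K/W; Q = 86.4/696.1 = 0.124 W.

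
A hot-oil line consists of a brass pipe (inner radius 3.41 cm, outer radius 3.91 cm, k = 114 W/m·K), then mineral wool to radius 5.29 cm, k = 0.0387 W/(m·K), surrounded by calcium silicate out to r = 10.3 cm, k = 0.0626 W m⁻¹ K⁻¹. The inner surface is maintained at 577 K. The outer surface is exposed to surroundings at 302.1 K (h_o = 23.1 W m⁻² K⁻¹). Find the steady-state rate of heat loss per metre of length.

Treat each layer as a resistance in series:
  R'_brass = ln(0.0391/0.0341)/(2πk) = 0.1368/(2π·114) = 1.910×10^-4 m·K/W
  R'_mineral wool = ln(0.0529/0.0391)/(2πk) = 0.3023/(2π·0.0387) = 1.243 m·K/W
  R'_calcium silicate = ln(0.103/0.0529)/(2πk) = 0.6663/(2π·0.0626) = 1.694 m·K/W
  R'_conv,out = 1/(2πr h) = 1/(2π·0.103·23.1) = 0.06689 m·K/W
ΣR = 1.910×10^-4 + 1.243 + 1.694 + 0.06689 = 3.004 m·K/W
Q' = ΔT/ΣR = (577 K − 302.1 K)/3.004 = 91.5 W/m

Q' = 91.5 W/m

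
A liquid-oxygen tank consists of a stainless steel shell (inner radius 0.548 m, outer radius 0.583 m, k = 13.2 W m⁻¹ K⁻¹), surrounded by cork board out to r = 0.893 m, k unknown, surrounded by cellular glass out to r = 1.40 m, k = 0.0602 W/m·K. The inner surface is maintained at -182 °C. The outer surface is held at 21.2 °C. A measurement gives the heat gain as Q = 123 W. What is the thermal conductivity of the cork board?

ΣR = ΔT/Q = |-182 − 21.2|/123 = 1.652 K/W
Known resistances:
  R_stainless steel = (1/0.548 − 1/0.583)/(4πk) = 0.1096/(4π·13.2) = 6.604×10^-4 K/W
  R_cellular glass = (1/0.893 − 1/1.40)/(4πk) = 0.4055/(4π·0.0602) = 0.5361 K/W
R_cork board = ΣR − ΣR_known = 1.652 − 0.5368 = 1.115 K/W
(1/r₁−1/r₂)/(4πk) = 1.115 ⇒ k = 0.5954/(4π·1.115) = 0.0425 W/m·K

k = 0.0425 W/m·K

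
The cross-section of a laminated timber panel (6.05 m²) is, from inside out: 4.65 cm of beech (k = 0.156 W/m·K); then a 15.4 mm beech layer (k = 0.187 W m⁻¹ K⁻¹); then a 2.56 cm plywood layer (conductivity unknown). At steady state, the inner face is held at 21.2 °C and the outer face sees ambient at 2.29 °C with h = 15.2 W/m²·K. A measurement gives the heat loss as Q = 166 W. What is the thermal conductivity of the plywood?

k = 0.105 W/m·K

ΣR = ΔT/Q = |21.2 − 2.29|/166 = 0.1139 K/W
Known resistances:
  R_beech = L/(kA) = 0.0465/(0.156·6.05) = 0.04927 K/W
  R_beech = L/(kA) = 0.0154/(0.187·6.05) = 0.01361 K/W
  R_conv,out = 1/(hA) = 1/(15.2·6.05) = 0.01087 K/W
R_plywood = ΣR − ΣR_known = 0.1139 − 0.07375 = 0.04015 K/W
L/(kA) = 0.04015 ⇒ k = 0.0256/(0.04015·6.05) = 0.105 W/m·K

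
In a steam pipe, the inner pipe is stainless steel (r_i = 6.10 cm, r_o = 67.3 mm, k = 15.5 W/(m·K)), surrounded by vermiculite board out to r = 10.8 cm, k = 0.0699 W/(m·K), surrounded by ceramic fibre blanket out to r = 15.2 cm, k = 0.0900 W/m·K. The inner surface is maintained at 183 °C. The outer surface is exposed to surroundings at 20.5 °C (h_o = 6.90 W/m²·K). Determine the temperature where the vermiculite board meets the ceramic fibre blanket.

T = 87.5 °C

Resistance network (inner→outer):
  R'_stainless steel = ln(0.0673/0.0610)/(2πk) = 0.09829/(2π·15.5) = 0.001009 m·K/W
  R'_vermiculite board = ln(0.108/0.0673)/(2πk) = 0.4730/(2π·0.0699) = 1.077 m·K/W
  R'_ceramic fibre blanket = ln(0.152/0.108)/(2πk) = 0.3417/(2π·0.0900) = 0.6043 m·K/W
  R'_conv,out = 1/(2πr h) = 1/(2π·0.152·6.90) = 0.1517 m·K/W
ΣR = 0.001009 + 1.077 + 0.6043 + 0.1517 = 1.834 m·K/W
Q' = ΔT/ΣR = (183 °C − 20.5 °C)/1.834 = 88.60 W/m
From the inner boundary to the vermiculite board/ceramic fibre blanket interface, ΣR_partial = 1.078 m·K/W.
T_interface = T_in − Q'·ΣR_partial = 183 °C − (88.60)(1.078) = 87.5 °C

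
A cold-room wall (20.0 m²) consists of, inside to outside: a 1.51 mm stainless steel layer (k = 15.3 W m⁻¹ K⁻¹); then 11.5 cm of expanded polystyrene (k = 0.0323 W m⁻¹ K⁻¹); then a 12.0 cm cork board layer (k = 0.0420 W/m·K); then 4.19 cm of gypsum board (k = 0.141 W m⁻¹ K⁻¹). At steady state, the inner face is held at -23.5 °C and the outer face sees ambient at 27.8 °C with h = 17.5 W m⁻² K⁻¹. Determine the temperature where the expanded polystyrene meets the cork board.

Treat each layer as a resistance in series:
  R_stainless steel = L/(kA) = 0.00151/(15.3·20.0) = 4.935×10^-6 K/W
  R_expanded polystyrene = L/(kA) = 0.115/(0.0323·20.0) = 0.1780 K/W
  R_cork board = L/(kA) = 0.120/(0.0420·20.0) = 0.1429 K/W
  R_gypsum board = L/(kA) = 0.0419/(0.141·20.0) = 0.01486 K/W
  R_conv,out = 1/(hA) = 1/(17.5·20.0) = 0.002857 K/W
ΣR = 4.935×10^-6 + 0.1780 + 0.1429 + 0.01486 + 0.002857 = 0.3386 K/W
Q = ΔT/ΣR = (-23.5 °C − 27.8 °C)/0.3386 = -151.5 W
From the inner boundary to the expanded polystyrene/cork board interface, ΣR_partial = 0.1780 K/W.
T_interface = T_in − Q·ΣR_partial = -23.5 °C − (-151.5)(0.1780) = 3.47 °C

T = 3.47 °C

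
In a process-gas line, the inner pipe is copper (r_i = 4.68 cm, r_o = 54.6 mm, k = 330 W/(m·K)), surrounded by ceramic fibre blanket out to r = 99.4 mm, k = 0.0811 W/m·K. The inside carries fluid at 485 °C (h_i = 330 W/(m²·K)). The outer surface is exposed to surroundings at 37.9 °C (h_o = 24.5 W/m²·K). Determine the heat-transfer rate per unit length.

Resistance network (inner→outer):
  R'_conv,in = 1/(2πr h) = 1/(2π·0.0468·330) = 0.01031 m·K/W
  R'_copper = ln(0.0546/0.0468)/(2πk) = 0.1542/(2π·330) = 7.434×10^-5 m·K/W
  R'_ceramic fibre blanket = ln(0.0994/0.0546)/(2πk) = 0.5991/(2π·0.0811) = 1.176 m·K/W
  R'_conv,out = 1/(2πr h) = 1/(2π·0.0994·24.5) = 0.06535 m·K/W
ΣR = 0.01031 + 7.434×10^-5 + 1.176 + 0.06535 = 1.252 m·K/W
Q' = ΔT/ΣR = (485 °C − 37.9 °C)/1.252 = 357 W/m

Q' = 357 W/m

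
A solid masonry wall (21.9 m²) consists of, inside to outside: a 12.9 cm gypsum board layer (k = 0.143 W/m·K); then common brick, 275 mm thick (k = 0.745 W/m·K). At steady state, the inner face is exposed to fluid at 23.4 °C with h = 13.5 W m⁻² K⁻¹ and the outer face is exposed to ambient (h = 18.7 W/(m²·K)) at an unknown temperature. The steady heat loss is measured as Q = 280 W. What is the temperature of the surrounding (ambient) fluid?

T_out = 5.52 °C

Sum the resistances:
  R_conv,in = 1/(hA) = 1/(13.5·21.9) = 0.003382 K/W
  R_gypsum board = L/(kA) = 0.129/(0.143·21.9) = 0.04119 K/W
  R_common brick = L/(kA) = 0.275/(0.745·21.9) = 0.01686 K/W
  R_conv,out = 1/(hA) = 1/(18.7·21.9) = 0.002442 K/W
ΣR = 0.06387 K/W
ΔT = Q·ΣR = 280 × 0.06387 = 17.88 K
Heat flows outward, so T_out = T_in − ΔT = 23.4 − 17.88 = 5.52 °C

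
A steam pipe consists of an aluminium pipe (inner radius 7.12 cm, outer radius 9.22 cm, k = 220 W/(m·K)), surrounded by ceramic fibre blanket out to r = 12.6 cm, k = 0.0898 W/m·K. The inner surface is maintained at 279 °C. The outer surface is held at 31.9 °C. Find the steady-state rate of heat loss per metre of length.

Q' = 446 W/m

Treat each layer as a resistance in series:
  R'_aluminium = ln(0.0922/0.0712)/(2πk) = 0.2585/(2π·220) = 1.870×10^-4 m·K/W
  R'_ceramic fibre blanket = ln(0.126/0.0922)/(2πk) = 0.3123/(2π·0.0898) = 0.5535 m·K/W
ΣR = 1.870×10^-4 + 0.5535 = 0.5537 m·K/W
Q' = ΔT/ΣR = (279 °C − 31.9 °C)/0.5537 = 446 W/m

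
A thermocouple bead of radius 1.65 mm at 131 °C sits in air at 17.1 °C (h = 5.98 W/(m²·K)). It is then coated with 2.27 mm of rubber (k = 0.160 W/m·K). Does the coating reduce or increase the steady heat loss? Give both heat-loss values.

increases: 0.0233 → 0.109 W

Critical radius for a sphere: r_cr = 2k/h = 0.0535 m = 5.35 cm.
Outer radius after coating: r₂ = 0.00165 + 0.00227 = 0.00392 m.
Since r₁ < r_cr and r₂ ≤ r_cr, the coating moves toward the maximum at r_cr — heat loss rises.
Bare: R = 1/(4πr₁²h) = 4888 K/W; Q = 113.9/4888 = 0.0233 W.
Coated: R = R_cond + R_conv = 1041 K/W; Q = 113.9/1041 = 0.109 W.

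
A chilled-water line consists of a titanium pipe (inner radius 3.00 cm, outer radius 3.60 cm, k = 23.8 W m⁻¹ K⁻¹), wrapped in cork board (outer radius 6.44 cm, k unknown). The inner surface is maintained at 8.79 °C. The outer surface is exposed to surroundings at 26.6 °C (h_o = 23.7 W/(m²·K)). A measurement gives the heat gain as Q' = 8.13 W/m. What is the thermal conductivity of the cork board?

k = 0.0444 W/m·K

ΣR = ΔT/Q' = |8.79 − 26.6|/8.13 = 2.191 m·K/W
Known resistances:
  R'_titanium = ln(0.0360/0.0300)/(2πk) = 0.1823/(2π·23.8) = 0.001219 m·K/W
  R'_conv,out = 1/(2πr h) = 1/(2π·0.0644·23.7) = 0.1043 m·K/W
R_cork board = ΣR − ΣR_known = 2.191 − 0.1055 = 2.085 m·K/W
ln(r₂/r₁)/(2πk) = 2.085 ⇒ k = 0.5816/(2π·2.085) = 0.0444 W/m·K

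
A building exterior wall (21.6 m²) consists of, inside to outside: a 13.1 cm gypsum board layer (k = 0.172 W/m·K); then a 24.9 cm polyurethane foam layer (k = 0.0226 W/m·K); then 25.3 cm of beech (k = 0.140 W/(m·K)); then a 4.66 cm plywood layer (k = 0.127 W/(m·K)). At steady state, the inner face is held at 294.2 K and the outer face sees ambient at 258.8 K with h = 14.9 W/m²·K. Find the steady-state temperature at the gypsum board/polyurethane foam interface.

Resistance network (inner→outer):
  R_gypsum board = L/(kA) = 0.131/(0.172·21.6) = 0.03526 K/W
  R_polyurethane foam = L/(kA) = 0.249/(0.0226·21.6) = 0.5101 K/W
  R_beech = L/(kA) = 0.253/(0.140·21.6) = 0.08366 K/W
  R_plywood = L/(kA) = 0.0466/(0.127·21.6) = 0.01699 K/W
  R_conv,out = 1/(hA) = 1/(14.9·21.6) = 0.003107 K/W
ΣR = 0.03526 + 0.5101 + 0.08366 + 0.01699 + 0.003107 = 0.6491 K/W
Q = ΔT/ΣR = (294.2 K − 258.8 K)/0.6491 = 54.54 W
From the inner boundary to the gypsum board/polyurethane foam interface, ΣR_partial = 0.03526 K/W.
T_interface = T_in − Q·ΣR_partial = 294.2 K − (54.54)(0.03526) = 292.3 K

T = 292.3 K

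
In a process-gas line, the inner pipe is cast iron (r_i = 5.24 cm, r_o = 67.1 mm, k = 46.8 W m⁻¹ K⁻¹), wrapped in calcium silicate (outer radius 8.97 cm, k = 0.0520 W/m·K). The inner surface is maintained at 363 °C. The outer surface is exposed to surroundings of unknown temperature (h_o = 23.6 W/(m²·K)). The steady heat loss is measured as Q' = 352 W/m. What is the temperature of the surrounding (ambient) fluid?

Sum the resistances:
  R'_cast iron = ln(0.0671/0.0524)/(2πk) = 0.2473/(2π·46.8) = 8.409×10^-4 m·K/W
  R'_calcium silicate = ln(0.0897/0.0671)/(2πk) = 0.2903/(2π·0.0520) = 0.8885 m·K/W
  R'_conv,out = 1/(2πr h) = 1/(2π·0.0897·23.6) = 0.07518 m·K/W
ΣR = 0.9645 m·K/W
ΔT = Q'·ΣR = 352 × 0.9645 = 339.5 K
Heat flows outward, so T_out = T_in − ΔT = 363 − 339.5 = 23.5 °C

T_out = 23.5 °C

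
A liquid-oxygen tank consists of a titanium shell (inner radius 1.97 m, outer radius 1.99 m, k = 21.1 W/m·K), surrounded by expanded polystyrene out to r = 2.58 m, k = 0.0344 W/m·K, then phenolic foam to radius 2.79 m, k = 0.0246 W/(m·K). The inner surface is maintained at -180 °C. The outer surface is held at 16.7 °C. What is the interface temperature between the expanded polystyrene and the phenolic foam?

Series thermal resistances, inner to outer:
  R_titanium = (1/1.97 − 1/1.99)/(4πk) = 0.005102/(4π·21.1) = 1.924×10^-5 K/W
  R_expanded polystyrene = (1/1.99 − 1/2.58)/(4πk) = 0.1149/(4π·0.0344) = 0.2658 K/W
  R_phenolic foam = (1/2.58 − 1/2.79)/(4πk) = 0.02917/(4π·0.0246) = 0.09437 K/W
ΣR = 1.924×10^-5 + 0.2658 + 0.09437 = 0.3602 K/W
Q = ΔT/ΣR = (-180 °C − 16.7 °C)/0.3602 = -546.1 W
From the inner boundary to the expanded polystyrene/phenolic foam interface, ΣR_partial = 0.2658 K/W.
T_interface = T_in − Q·ΣR_partial = -180 °C − (-546.1)(0.2658) = -34.8 °C

T = -34.8 °C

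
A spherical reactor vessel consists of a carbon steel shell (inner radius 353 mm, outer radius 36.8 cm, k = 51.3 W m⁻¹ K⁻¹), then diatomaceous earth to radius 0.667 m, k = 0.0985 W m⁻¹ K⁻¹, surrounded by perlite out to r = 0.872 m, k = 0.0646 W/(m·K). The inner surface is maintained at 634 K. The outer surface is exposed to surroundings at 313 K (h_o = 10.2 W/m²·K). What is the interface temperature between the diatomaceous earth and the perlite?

Resistance network (inner→outer):
  R_carbon steel = (1/0.353 − 1/0.368)/(4πk) = 0.1155/(4π·51.3) = 1.791×10^-4 K/W
  R_diatomaceous earth = (1/0.368 − 1/0.667)/(4πk) = 1.218/(4π·0.0985) = 0.9841 K/W
  R_perlite = (1/0.667 − 1/0.872)/(4πk) = 0.3525/(4π·0.0646) = 0.4342 K/W
  R_conv,out = 1/(4πr²h) = 1/(4π·0.872²·10.2) = 0.01026 K/W
ΣR = 1.791×10^-4 + 0.9841 + 0.4342 + 0.01026 = 1.429 K/W
Q = ΔT/ΣR = (634 K − 313 K)/1.429 = 224.6 W
From the inner boundary to the diatomaceous earth/perlite interface, ΣR_partial = 0.9843 K/W.
T_interface = T_in − Q·ΣR_partial = 634 K − (224.6)(0.9843) = 413 K

T = 413 K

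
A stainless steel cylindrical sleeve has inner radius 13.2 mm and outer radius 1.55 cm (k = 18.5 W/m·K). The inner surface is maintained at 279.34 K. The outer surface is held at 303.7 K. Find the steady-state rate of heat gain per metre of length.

Q' = 17.6 kW/m

Q' = 2πk·ΔT/ln(r₂/r₁) = 2π × 18.5 × 24.36 / ln(0.0155/0.0132) = 17600 W/m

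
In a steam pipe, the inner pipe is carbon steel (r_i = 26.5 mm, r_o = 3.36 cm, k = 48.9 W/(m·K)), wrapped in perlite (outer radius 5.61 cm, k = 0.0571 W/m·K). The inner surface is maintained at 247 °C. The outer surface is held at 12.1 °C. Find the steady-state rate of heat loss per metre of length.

Q' = 164 W/m

Treat each layer as a resistance in series:
  R'_carbon steel = ln(0.0336/0.0265)/(2πk) = 0.2374/(2π·48.9) = 7.726×10^-4 m·K/W
  R'_perlite = ln(0.0561/0.0336)/(2πk) = 0.5126/(2π·0.0571) = 1.429 m·K/W
ΣR = 7.726×10^-4 + 1.429 = 1.430 m·K/W
Q' = ΔT/ΣR = (247 °C − 12.1 °C)/1.430 = 164 W/m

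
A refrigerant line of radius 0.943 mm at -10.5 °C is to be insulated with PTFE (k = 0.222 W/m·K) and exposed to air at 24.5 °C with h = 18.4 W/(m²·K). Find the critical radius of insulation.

For a cylinder, r_cr = k_ins/h = 0.222/18.4 = 0.0121 m = 1.21 cm

r_cr = 1.21 cm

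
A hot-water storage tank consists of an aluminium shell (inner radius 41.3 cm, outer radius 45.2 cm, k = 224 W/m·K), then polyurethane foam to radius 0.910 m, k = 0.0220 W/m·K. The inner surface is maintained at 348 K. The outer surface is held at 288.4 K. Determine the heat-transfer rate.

Q = 14.8 W

Resistance network (inner→outer):
  R_aluminium = (1/0.413 − 1/0.452)/(4πk) = 0.2089/(4π·224) = 7.422×10^-5 K/W
  R_polyurethane foam = (1/0.452 − 1/0.910)/(4πk) = 1.113/(4π·0.0220) = 4.028 K/W
ΣR = 7.422×10^-5 + 4.028 = 4.028 K/W
Q = ΔT/ΣR = (348 K − 288.4 K)/4.028 = 14.8 W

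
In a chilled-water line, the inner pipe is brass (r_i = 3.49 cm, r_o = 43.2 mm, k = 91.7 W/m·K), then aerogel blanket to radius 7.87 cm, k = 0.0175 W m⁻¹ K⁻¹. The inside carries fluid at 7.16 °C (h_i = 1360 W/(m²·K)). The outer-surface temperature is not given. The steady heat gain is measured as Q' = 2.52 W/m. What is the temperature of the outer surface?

T_out = 20.9 °C

Series resistances:
  R'_conv,in = 1/(2πr h) = 1/(2π·0.0349·1360) = 0.003353 m·K/W
  R'_brass = ln(0.0432/0.0349)/(2πk) = 0.2134/(2π·91.7) = 3.703×10^-4 m·K/W
  R'_aerogel blanket = ln(0.0787/0.0432)/(2πk) = 0.5998/(2π·0.0175) = 5.455 m·K/W
ΣR = 5.459 m·K/W
ΔT = Q'·ΣR = 2.52 × 5.459 = 13.76 K
Heat flows inward, so T_out = T_in + ΔT = 7.16 + 13.76 = 20.9 °C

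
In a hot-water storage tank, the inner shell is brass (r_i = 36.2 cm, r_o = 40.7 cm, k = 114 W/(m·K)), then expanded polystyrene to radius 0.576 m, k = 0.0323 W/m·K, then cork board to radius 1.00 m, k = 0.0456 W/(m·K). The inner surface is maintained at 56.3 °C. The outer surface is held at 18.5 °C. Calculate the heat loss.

Q = 12.3 W

Treat each layer as a resistance in series:
  R_brass = (1/0.362 − 1/0.407)/(4πk) = 0.3054/(4π·114) = 2.132×10^-4 K/W
  R_expanded polystyrene = (1/0.407 − 1/0.576)/(4πk) = 0.7209/(4π·0.0323) = 1.776 K/W
  R_cork board = (1/0.576 − 1/1.00)/(4πk) = 0.7361/(4π·0.0456) = 1.285 K/W
ΣR = 2.132×10^-4 + 1.776 + 1.285 = 3.061 K/W
Q = ΔT/ΣR = (56.3 °C − 18.5 °C)/3.061 = 12.3 W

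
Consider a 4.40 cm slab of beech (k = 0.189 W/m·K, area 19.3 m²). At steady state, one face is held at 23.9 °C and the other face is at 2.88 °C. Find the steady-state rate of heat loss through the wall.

Q = kA·ΔT/L = 0.189 × 19.3 × |23.9 °C − 2.88 °C| / 0.0440 = 1740 W

Q = 1740 W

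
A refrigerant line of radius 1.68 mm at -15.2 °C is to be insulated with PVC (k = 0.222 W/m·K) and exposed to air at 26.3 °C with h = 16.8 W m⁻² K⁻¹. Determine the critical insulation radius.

For a cylinder, r_cr = k_ins/h = 0.222/16.8 = 0.0132 m = 1.32 cm

r_cr = 1.32 cm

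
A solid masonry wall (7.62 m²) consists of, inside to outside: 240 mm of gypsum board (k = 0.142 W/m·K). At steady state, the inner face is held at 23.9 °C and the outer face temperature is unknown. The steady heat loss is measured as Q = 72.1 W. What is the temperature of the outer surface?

Series resistances:
  R_gypsum board = L/(kA) = 0.240/(0.142·7.62) = 0.2218 K/W
ΣR = 0.2218 K/W
ΔT = Q·ΣR = 72.1 × 0.2218 = 15.99 K
Heat flows outward, so T_out = T_in − ΔT = 23.9 − 15.99 = 7.91 °C

T_out = 7.91 °C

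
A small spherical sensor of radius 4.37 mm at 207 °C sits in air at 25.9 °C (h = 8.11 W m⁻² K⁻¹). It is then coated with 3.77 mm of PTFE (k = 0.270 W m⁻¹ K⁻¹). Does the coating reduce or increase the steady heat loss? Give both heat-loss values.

increases: 0.352 → 1.01 W

Critical radius for a sphere: r_cr = 2k/h = 0.0666 m = 6.66 cm.
Outer radius after coating: r₂ = 0.00437 + 0.00377 = 0.00814 m.
Since r₁ < r_cr and r₂ ≤ r_cr, the coating moves toward the maximum at r_cr — heat loss rises.
Bare: R = 1/(4πr₁²h) = 513.8 K/W; Q = 181.1/513.8 = 0.352 W.
Coated: R = R_cond + R_conv = 179.3 K/W; Q = 181.1/179.3 = 1.01 W.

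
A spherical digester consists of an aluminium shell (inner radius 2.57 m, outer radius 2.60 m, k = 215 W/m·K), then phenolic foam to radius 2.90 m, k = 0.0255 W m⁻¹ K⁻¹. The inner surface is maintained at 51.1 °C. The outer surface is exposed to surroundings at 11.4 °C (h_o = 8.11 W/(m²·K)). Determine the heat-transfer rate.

Series thermal resistances, inner to outer:
  R_aluminium = (1/2.57 − 1/2.60)/(4πk) = 0.004490/(4π·215) = 1.662×10^-6 K/W
  R_phenolic foam = (1/2.60 − 1/2.90)/(4πk) = 0.03979/(4π·0.0255) = 0.1242 K/W
  R_conv,out = 1/(4πr²h) = 1/(4π·2.90²·8.11) = 0.001167 K/W
ΣR = 1.662×10^-6 + 0.1242 + 0.001167 = 0.1254 K/W
Q = ΔT/ΣR = (51.1 °C − 11.4 °C)/0.1254 = 317 W

Q = 317 W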